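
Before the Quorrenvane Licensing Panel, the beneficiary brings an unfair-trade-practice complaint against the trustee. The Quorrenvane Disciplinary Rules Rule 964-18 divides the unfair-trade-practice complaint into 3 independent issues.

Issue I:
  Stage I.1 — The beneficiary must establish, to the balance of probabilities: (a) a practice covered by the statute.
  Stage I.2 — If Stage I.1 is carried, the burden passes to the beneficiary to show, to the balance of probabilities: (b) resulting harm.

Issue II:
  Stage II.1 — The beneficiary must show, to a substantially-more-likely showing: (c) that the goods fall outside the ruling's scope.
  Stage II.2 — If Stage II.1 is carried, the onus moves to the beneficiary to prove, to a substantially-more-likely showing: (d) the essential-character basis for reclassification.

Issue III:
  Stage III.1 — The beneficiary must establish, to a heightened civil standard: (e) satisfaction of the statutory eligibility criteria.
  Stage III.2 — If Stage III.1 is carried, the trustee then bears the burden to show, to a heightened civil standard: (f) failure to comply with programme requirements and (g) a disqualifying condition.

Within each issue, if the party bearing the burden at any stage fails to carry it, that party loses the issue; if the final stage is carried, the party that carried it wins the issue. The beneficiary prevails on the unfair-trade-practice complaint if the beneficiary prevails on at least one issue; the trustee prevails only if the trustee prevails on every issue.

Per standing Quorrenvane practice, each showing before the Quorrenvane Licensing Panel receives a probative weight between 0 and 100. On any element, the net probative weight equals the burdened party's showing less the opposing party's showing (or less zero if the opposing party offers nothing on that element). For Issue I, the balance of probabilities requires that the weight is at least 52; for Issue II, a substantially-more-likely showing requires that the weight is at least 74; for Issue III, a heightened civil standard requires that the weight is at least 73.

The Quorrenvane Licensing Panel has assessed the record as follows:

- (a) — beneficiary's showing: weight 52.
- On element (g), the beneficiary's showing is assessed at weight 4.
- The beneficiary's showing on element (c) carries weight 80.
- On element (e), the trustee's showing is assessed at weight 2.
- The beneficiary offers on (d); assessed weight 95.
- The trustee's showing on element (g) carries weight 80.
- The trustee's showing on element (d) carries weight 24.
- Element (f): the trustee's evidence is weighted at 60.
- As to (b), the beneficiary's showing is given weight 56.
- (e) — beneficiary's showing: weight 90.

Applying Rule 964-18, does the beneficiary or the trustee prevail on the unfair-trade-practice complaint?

beneficiary

— Issue I —
At Stage I.1 the beneficiary must meet the balance of probabilities (weight is at least 52): on (a) the weight is 52, ≥ 52, so (a) meets the standard.
  All elements met. The beneficiary retains the burden for Stage I.2.
At Stage I.2 the beneficiary must meet the balance of probabilities (weight is at least 52): on (b) the weight is 56, which does reach 52, so (b) meets the standard.
  All elements met at the final stage.
All stages carried — the beneficiary prevails on this issue.
— Issue II —
Stage II.1 — burden on beneficiary; standard: a substantially-more-likely showing (weight is at least 74).
    (c): 80 ≥ 74 [met]
  Stage II.1 is satisfied; the beneficiary continues to bear the burden.
Stage II.2 — burden on beneficiary; standard: a substantially-more-likely showing (weight is at least 74).
    (d): 95 − 24 = 71 < 74 [not met]
  Not every element is met, so the beneficiary fails to carry Stage II.2.
The analysis ends at Stage II.2; the trustee prevails on this issue.
— Issue III —
Stage III.1 — burden on beneficiary; standard: a heightened civil standard (weight is at least 73).
    (e): 90 − 2 = 88 ≥ 73 [met]
  Stage III.1 is satisfied; the onus moves to the trustee.
Stage III.2 — burden on trustee; standard: a heightened civil standard (weight is at least 73).
    (f): 60 < 73 [not met]
    (g): 80 − 4 = 76 ≥ 73 [met]
  Not every element is met, so the trustee fails to carry Stage III.2.
So the beneficiary prevails on this issue.
Per-issue: Issue I → beneficiary; Issue II → trustee; Issue III → beneficiary. The beneficiary must prevail on at least one issue; overall, the beneficiary prevails.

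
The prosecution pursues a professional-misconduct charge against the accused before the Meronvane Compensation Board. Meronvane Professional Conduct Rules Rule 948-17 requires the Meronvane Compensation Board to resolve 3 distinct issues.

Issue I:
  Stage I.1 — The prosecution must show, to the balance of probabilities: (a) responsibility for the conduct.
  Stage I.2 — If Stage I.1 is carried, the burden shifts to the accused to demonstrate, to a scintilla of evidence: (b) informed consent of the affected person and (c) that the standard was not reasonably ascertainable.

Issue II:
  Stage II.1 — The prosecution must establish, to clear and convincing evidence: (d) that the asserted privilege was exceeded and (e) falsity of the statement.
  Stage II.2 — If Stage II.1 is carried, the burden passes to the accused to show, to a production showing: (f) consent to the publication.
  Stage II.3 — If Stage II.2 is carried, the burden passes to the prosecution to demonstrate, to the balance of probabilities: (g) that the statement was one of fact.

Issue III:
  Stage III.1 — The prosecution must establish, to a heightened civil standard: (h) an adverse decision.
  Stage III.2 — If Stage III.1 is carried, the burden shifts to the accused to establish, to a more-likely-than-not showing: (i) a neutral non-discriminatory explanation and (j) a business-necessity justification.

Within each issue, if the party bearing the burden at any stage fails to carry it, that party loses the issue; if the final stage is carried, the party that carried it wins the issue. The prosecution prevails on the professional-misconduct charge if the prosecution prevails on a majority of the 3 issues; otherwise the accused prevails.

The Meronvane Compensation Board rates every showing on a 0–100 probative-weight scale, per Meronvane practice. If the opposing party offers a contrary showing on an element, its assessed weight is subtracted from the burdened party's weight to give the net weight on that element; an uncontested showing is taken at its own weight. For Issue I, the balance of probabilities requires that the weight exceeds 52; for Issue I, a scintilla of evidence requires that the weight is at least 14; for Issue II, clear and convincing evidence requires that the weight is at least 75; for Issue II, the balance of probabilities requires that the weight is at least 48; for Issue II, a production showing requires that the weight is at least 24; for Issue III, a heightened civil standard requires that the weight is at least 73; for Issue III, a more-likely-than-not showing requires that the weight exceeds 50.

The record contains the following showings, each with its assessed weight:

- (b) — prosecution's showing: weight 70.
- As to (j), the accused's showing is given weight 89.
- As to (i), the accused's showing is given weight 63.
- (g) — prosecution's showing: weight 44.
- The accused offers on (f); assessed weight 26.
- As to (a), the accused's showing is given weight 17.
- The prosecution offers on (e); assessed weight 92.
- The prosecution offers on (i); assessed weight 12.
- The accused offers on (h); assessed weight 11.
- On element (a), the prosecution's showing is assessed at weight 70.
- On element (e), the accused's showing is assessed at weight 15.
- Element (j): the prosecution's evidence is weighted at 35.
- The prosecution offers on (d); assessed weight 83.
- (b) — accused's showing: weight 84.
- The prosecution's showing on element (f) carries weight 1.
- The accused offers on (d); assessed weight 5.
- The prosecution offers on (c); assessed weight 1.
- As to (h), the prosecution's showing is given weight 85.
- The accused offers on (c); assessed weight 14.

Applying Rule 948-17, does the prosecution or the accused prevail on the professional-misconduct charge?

accused

— Issue I —
Stage I.1 (prosecution, the balance of probabilities, weight exceeds 52): (a) net 70−17=53 > 52 — meets.
  Stage I.1 is satisfied; the onus moves to the accused.
Stage I.2 (accused, a scintilla of evidence, weight is at least 14): (b) net 84−70=14 ≥ 14 — meets; (c) net 14−1=13 < 14 — fails.
  Not every element is met, so the accused fails to carry Stage I.2.
So the prosecution prevails on this issue.
— Issue II —
At Stage II.1 the prosecution must meet clear and convincing evidence (weight is at least 75): on (d) the weight is 83 less the opposing 5 gives net 78, which does reach 75, so (d) meets the standard; on (e) the weight is 92 less the opposing 15 gives net 77, ≥ 75, so (e) meets the standard.
  The prosecution carries Stage II.1; the accused now bears the burden.
At Stage II.2 the accused must meet a production showing (weight is at least 24): on (f) the weight is 26 less the opposing 1 gives net 25, which does reach 24, so (f) meets the standard.
  The accused carries Stage II.2; the prosecution now bears the burden.
At Stage II.3 the prosecution must meet the balance of probabilities (weight is at least 48): on (g) the weight is 44, < 48, so (g) does not meet the standard.
  The prosecution does not carry Stage II.3.
So the accused prevails on this issue.
— Issue III —
At Stage III.1 the prosecution must meet a heightened civil standard (weight is at least 73): on (h) the weight is 85 less the opposing 11 gives net 74, ≥ 73, so (h) meets the standard.
  Stage III.1 carried; the burden shifts to the accused.
At Stage III.2 the accused must meet a more-likely-than-not showing (weight exceeds 50): on (i) the weight is 63 less the opposing 12 gives net 51, which does exceed 50, so (i) meets the standard; on (j) the weight is 89 less the opposing 35 gives net 54, which does exceed 50, so (j) meets the standard.
  All elements met at the final stage.
All stages carried — the accused prevails on this issue.
Per-issue: Issue I → prosecution; Issue II → accused; Issue III → accused. The prosecution must prevail on a majority of issues; overall, the accused prevails.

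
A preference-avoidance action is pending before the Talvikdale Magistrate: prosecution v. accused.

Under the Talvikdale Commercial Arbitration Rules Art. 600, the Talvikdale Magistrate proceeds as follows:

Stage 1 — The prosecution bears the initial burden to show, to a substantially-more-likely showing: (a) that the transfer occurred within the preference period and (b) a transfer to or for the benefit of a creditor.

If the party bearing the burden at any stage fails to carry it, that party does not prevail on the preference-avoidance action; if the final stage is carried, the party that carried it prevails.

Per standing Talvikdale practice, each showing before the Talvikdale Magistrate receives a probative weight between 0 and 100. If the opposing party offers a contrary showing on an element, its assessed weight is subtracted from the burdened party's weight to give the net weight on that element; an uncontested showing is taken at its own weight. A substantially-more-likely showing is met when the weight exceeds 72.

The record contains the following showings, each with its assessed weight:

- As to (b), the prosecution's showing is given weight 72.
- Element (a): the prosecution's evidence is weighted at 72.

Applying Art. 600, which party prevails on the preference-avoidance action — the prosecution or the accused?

At Stage 1 the prosecution must meet a substantially-more-likely showing (weight exceeds 72): on (a) the weight is 72, ≤ 72, so (a) does not meet the standard; on (b) the weight is 72, ≤ 72, so (b) does not meet the standard.
  The prosecution does not carry Stage 1.
The accused prevails.

accused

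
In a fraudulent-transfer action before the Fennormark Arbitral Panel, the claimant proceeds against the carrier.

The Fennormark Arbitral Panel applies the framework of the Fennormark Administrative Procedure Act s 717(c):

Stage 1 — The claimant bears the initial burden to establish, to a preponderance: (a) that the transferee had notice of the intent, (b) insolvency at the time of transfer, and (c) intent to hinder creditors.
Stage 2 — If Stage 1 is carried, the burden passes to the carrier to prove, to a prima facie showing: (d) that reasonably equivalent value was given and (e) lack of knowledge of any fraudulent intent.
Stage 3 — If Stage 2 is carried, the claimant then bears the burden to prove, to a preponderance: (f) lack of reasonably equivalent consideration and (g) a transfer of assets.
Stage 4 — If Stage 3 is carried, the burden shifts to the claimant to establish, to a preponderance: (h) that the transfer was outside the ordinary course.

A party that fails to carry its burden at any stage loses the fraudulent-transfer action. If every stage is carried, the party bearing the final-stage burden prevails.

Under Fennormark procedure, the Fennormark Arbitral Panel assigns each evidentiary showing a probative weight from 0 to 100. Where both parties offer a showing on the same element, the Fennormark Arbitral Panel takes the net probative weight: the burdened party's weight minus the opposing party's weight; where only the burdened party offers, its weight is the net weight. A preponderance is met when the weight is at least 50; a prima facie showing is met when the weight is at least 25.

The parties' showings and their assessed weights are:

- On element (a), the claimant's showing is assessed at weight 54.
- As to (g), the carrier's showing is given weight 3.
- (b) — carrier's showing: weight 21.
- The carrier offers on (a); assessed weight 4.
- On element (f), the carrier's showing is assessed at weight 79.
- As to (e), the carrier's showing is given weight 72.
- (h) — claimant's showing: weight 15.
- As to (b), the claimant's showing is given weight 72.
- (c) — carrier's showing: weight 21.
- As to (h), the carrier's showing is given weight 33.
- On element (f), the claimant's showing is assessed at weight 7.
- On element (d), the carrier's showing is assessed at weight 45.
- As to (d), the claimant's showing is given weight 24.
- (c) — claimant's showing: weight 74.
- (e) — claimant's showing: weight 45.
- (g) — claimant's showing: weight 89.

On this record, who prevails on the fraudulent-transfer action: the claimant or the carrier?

claimant

Stage 1 — burden on claimant; standard: a preponderance (weight is at least 50).
    (a): 54 − 4 = 50 ≥ 50 [met]
    (b): 72 − 21 = 51 ≥ 50 [met]
    (c): 74 − 21 = 53 ≥ 50 [met]
  Stage 1 carried; the burden shifts to the carrier.
Stage 2 — burden on carrier; standard: a prima facie showing (weight is at least 25).
    (d): 45 − 24 = 21 < 25 [not met]
    (e): 72 − 45 = 27 ≥ 25 [met]
  The carrier does not carry Stage 2.
The analysis ends at Stage 2; the claimant prevails.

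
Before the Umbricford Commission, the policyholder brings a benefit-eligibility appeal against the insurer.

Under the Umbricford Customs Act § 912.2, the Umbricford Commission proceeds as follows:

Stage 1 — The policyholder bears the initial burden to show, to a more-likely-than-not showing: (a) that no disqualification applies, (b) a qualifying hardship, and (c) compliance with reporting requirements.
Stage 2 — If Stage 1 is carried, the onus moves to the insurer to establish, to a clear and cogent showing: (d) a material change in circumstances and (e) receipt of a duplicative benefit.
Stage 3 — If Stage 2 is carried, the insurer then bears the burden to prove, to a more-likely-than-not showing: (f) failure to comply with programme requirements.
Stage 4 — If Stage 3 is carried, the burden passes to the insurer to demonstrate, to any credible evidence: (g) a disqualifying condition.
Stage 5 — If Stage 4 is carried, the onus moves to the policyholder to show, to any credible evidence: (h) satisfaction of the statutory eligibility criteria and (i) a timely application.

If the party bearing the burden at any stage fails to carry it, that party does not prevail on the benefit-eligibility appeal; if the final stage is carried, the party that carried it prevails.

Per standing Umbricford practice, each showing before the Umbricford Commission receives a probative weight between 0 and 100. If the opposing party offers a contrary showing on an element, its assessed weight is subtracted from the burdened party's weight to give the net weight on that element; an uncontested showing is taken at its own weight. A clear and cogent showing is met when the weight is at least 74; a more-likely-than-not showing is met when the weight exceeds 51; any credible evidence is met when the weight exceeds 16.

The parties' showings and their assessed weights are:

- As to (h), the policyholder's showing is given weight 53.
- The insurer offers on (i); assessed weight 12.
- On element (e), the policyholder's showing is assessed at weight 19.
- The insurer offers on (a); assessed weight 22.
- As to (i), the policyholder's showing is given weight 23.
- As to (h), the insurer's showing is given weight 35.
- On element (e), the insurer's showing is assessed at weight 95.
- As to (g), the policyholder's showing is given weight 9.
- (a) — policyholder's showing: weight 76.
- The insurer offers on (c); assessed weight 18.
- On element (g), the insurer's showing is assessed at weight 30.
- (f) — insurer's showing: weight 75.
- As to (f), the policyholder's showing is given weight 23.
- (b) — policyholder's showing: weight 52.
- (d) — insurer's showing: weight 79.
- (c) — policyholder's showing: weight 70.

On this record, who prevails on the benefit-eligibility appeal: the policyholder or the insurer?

Stage 1 — burden on policyholder; standard: a more-likely-than-not showing (weight exceeds 51).
    (a): 76 − 22 = 54 > 51 [met]
    (b): 52 > 51 [met]
    (c): 70 − 18 = 52 > 51 [met]
  Stage 1 is satisfied; the onus moves to the insurer.
Stage 2 — burden on insurer; standard: a clear and cogent showing (weight is at least 74).
    (d): 79 ≥ 74 [met]
    (e): 95 − 19 = 76 ≥ 74 [met]
  Stage 2 carried; the burden remains with the insurer.
Stage 3 — burden on insurer; standard: a more-likely-than-not showing (weight exceeds 51).
    (f): 75 − 23 = 52 > 51 [met]
  All elements met. The insurer retains the burden for Stage 4.
Stage 4 — burden on insurer; standard: any credible evidence (weight exceeds 16).
    (g): 30 − 9 = 21 > 16 [met]
  The insurer carries Stage 4; the policyholder now bears the burden.
Stage 5 — burden on policyholder; standard: any credible evidence (weight exceeds 16).
    (h): 53 − 35 = 18 > 16 [met]
    (i): 23 − 12 = 11 ≤ 16 [not met]
  Not every element is met, so the policyholder fails to carry Stage 5.
The insurer prevails.

insurer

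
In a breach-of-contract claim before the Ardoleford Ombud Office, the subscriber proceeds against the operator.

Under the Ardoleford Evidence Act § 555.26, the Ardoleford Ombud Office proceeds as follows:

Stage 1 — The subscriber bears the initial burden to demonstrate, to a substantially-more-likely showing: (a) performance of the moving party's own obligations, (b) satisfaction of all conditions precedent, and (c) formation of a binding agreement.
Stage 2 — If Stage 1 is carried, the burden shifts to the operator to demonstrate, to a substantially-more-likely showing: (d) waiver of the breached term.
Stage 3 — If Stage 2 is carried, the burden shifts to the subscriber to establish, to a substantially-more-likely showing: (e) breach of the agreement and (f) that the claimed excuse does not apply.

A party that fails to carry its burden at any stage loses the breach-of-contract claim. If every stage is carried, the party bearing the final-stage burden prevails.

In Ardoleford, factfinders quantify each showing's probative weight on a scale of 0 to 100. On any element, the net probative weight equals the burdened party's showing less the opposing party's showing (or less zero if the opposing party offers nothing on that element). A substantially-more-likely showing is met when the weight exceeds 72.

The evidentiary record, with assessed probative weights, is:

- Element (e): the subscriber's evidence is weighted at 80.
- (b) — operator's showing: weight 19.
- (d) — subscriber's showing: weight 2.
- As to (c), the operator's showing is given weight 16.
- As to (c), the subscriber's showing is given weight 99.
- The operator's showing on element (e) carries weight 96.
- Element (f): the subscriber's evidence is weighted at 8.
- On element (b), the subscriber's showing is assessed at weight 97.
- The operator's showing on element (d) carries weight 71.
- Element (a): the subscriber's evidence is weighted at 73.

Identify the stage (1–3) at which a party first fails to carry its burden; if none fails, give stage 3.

stage 2

Stage 1 — burden on subscriber; standard: a substantially-more-likely showing (weight exceeds 72).
    (a): 73 > 72 [met]
    (b): 97 − 19 = 78 > 72 [met]
    (c): 99 − 16 = 83 > 72 [met]
  The subscriber carries Stage 1; the operator now bears the burden.
Stage 2 — burden on operator; standard: a substantially-more-likely showing (weight exceeds 72).
    (d): 71 − 2 = 69 ≤ 72 [not met]
  The operator does not carry Stage 2.
The analysis ends at Stage 2; the subscriber prevails.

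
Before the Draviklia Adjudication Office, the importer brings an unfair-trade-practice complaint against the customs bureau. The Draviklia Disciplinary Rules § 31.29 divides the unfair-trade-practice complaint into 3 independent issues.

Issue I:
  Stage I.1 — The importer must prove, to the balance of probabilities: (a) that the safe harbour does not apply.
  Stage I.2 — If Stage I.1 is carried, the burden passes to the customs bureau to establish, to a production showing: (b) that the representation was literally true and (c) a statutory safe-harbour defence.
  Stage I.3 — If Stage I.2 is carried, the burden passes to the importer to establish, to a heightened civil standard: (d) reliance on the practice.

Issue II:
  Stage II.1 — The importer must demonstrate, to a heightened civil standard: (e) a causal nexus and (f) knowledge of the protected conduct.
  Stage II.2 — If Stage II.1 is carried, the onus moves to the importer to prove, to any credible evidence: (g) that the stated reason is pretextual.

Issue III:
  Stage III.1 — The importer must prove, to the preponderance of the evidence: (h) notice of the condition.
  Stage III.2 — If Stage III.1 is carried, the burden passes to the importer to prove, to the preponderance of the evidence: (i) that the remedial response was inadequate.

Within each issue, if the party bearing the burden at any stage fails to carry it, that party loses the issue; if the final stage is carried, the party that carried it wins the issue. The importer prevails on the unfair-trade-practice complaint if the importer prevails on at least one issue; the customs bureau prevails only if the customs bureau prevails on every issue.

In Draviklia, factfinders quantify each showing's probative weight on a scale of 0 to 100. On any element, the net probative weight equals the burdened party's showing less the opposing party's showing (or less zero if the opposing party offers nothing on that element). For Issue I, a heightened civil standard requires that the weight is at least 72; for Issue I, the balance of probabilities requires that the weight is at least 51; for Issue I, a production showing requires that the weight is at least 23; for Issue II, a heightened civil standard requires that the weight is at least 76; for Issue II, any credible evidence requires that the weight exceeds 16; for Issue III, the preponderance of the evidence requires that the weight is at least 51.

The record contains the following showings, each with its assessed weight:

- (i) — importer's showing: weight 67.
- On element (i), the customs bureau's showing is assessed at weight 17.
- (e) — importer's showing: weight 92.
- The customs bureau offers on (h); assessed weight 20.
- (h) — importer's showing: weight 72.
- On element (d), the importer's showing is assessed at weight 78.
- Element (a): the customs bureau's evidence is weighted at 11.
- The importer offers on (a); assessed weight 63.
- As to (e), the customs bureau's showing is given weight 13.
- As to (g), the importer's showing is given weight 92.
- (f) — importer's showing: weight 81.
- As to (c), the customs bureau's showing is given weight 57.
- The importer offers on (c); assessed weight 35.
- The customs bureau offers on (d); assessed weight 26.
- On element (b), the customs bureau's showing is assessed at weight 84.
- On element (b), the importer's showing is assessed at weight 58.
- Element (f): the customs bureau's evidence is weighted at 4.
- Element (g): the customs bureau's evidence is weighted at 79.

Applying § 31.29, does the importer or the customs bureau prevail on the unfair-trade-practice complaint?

— Issue I —
Stage I.1 (importer, the balance of probabilities, weight is at least 51): (a) net 63−11=52 ≥ 51 — meets.
  The importer carries Stage I.1; the customs bureau now bears the burden.
Stage I.2 (customs bureau, a production showing, weight is at least 23): (b) net 84−58=26 ≥ 23 — meets; (c) net 57−35=22 < 23 — fails.
  Not every element is met, so the customs bureau fails to carry Stage I.2.
The analysis ends at Stage I.2; the importer prevails on this issue.
— Issue II —
Stage II.1 (importer, a heightened civil standard, weight is at least 76): (e) net 92−13=79 ≥ 76 — meets; (f) net 81−4=77 ≥ 76 — meets.
  Stage II.1 is satisfied; the importer continues to bear the burden.
Stage II.2 (importer, any credible evidence, weight exceeds 16): (g) net 92−79=13 ≤ 16 — fails.
  Stage II.2 not carried; the importer fails its burden.
The customs bureau prevails on this issue.
— Issue III —
Stage III.1 — burden on importer; standard: the preponderance of the evidence (weight is at least 51).
    (h): 72 − 20 = 52 ≥ 51 [met]
  Stage III.1 is satisfied; the importer continues to bear the burden.
Stage III.2 — burden on importer; standard: the preponderance of the evidence (weight is at least 51).
    (i): 67 − 17 = 50 < 51 [not met]
  Not every element is met, so the importer fails to carry Stage III.2.
The analysis ends at Stage III.2; the customs bureau prevails on this issue.
Per-issue: Issue I → importer; Issue II → customs bureau; Issue III → customs bureau. The importer must prevail on at least one issue; overall, the importer prevails.

importer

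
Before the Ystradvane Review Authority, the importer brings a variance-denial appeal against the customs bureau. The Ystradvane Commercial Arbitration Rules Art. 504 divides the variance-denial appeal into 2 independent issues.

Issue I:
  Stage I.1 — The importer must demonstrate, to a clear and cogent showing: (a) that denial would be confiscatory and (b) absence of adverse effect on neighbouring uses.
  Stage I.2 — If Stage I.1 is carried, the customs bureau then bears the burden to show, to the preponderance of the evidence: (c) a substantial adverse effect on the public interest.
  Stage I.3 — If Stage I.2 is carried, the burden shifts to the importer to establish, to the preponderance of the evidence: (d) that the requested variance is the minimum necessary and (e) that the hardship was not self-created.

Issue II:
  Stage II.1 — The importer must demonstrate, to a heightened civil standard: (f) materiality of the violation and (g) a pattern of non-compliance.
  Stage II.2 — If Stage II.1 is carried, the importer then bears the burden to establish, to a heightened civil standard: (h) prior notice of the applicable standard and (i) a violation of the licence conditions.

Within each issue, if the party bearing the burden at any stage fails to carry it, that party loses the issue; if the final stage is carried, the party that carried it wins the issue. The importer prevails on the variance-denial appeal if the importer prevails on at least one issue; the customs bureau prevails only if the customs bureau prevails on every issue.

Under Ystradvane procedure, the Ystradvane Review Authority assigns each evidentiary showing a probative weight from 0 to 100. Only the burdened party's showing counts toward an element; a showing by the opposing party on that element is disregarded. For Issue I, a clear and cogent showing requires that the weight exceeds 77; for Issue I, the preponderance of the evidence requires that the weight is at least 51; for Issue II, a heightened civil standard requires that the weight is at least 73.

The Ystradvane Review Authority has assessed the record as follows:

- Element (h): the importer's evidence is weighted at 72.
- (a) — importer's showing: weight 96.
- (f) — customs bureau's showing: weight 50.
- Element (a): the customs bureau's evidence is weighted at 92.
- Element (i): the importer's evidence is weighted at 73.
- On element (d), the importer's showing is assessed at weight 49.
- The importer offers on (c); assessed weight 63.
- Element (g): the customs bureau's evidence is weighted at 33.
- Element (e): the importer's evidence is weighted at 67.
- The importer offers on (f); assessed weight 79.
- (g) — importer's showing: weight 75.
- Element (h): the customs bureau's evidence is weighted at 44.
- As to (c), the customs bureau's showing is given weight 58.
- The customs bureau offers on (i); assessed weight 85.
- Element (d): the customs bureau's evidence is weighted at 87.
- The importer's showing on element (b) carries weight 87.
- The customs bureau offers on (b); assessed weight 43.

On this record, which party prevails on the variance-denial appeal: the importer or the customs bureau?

— Issue I —
At Stage I.1 the importer must meet a clear and cogent showing (weight exceeds 77): on (a) the weight is 96 (the customs bureau's 92 is given no effect), which does exceed 77, so (a) meets the standard; on (b) the weight is 87 (the customs bureau's 43 is given no effect), which does exceed 77, so (b) meets the standard.
  The importer carries Stage I.1; the customs bureau now bears the burden.
At Stage I.2 the customs bureau must meet the preponderance of the evidence (weight is at least 51): on (c) the weight is 58 (the importer's 63 is given no effect), which does reach 51, so (c) meets the standard.
  Stage I.2 is satisfied; the onus moves to the importer.
At Stage I.3 the importer must meet the preponderance of the evidence (weight is at least 51): on (d) the weight is 49 (the customs bureau's 87 is given no effect), < 51, so (d) does not meet the standard; on (e) the weight is 67, which does reach 51, so (e) meets the standard.
  Not every element is met, so the importer fails to carry Stage I.3.
The analysis ends at Stage I.3; the customs bureau prevails on this issue.
— Issue II —
Stage II.1 (importer, a heightened civil standard, weight is at least 73): (f) 79 (customs bureau's 50 disregarded) ≥ 73 — meets; (g) 75 (customs bureau's 33 disregarded) ≥ 73 — meets.
  All elements met. The importer retains the burden for Stage II.2.
Stage II.2 (importer, a heightened civil standard, weight is at least 73): (h) 72 (customs bureau's 44 disregarded) < 73 — fails; (i) 73 (customs bureau's 85 disregarded) ≥ 73 — meets.
  Not every element is met, so the importer fails to carry Stage II.2.
The analysis ends at Stage II.2; the customs bureau prevails on this issue.
Per-issue: Issue I → customs bureau; Issue II → customs bureau. The importer must prevail on at least one issue; overall, the customs bureau prevails.

customs bureau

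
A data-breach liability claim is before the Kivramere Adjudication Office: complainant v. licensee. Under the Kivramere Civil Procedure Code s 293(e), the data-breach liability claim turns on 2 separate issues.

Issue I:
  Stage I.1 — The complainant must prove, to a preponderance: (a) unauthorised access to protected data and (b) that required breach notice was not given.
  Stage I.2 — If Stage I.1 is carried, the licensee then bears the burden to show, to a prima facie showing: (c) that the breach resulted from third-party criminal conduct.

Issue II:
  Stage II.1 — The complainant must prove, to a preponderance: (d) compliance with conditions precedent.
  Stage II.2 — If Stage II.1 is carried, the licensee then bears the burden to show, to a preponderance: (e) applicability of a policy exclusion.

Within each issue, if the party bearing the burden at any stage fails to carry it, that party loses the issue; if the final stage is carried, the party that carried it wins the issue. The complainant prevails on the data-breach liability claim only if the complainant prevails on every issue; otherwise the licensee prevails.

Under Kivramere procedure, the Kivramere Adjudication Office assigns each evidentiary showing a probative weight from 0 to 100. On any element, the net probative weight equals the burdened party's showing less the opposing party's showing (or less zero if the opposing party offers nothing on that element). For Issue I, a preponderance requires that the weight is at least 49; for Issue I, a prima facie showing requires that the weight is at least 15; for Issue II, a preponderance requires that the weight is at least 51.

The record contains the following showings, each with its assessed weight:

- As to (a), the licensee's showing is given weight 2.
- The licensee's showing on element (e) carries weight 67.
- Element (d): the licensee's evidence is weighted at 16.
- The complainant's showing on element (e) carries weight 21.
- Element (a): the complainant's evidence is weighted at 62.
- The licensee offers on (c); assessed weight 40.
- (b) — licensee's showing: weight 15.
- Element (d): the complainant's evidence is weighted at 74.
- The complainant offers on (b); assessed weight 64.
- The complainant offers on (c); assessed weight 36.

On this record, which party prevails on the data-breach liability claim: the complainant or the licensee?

complainant

— Issue I —
Stage I.1 — burden on complainant; standard: a preponderance (weight is at least 49).
    (a): 62 − 2 = 60 ≥ 49 [met]
    (b): 64 − 15 = 49 ≥ 49 [met]
  All elements met. The burden passes to the licensee.
Stage I.2 — burden on licensee; standard: a prima facie showing (weight is at least 15).
    (c): 40 − 36 = 4 < 15 [not met]
  Stage I.2 not carried; the licensee fails its burden.
The analysis ends at Stage I.2; the complainant prevails on this issue.
— Issue II —
Stage II.1 (complainant, a preponderance, weight is at least 51): (d) net 74−16=58 ≥ 51 — meets.
  The complainant carries Stage II.1; the licensee now bears the burden.
Stage II.2 (licensee, a preponderance, weight is at least 51): (e) net 67−21=46 < 51 — fails.
  Not every element is met, so the licensee fails to carry Stage II.2.
So the complainant prevails on this issue.
Per-issue: Issue I → complainant; Issue II → complainant. The complainant must prevail on every issue; overall, the complainant prevails.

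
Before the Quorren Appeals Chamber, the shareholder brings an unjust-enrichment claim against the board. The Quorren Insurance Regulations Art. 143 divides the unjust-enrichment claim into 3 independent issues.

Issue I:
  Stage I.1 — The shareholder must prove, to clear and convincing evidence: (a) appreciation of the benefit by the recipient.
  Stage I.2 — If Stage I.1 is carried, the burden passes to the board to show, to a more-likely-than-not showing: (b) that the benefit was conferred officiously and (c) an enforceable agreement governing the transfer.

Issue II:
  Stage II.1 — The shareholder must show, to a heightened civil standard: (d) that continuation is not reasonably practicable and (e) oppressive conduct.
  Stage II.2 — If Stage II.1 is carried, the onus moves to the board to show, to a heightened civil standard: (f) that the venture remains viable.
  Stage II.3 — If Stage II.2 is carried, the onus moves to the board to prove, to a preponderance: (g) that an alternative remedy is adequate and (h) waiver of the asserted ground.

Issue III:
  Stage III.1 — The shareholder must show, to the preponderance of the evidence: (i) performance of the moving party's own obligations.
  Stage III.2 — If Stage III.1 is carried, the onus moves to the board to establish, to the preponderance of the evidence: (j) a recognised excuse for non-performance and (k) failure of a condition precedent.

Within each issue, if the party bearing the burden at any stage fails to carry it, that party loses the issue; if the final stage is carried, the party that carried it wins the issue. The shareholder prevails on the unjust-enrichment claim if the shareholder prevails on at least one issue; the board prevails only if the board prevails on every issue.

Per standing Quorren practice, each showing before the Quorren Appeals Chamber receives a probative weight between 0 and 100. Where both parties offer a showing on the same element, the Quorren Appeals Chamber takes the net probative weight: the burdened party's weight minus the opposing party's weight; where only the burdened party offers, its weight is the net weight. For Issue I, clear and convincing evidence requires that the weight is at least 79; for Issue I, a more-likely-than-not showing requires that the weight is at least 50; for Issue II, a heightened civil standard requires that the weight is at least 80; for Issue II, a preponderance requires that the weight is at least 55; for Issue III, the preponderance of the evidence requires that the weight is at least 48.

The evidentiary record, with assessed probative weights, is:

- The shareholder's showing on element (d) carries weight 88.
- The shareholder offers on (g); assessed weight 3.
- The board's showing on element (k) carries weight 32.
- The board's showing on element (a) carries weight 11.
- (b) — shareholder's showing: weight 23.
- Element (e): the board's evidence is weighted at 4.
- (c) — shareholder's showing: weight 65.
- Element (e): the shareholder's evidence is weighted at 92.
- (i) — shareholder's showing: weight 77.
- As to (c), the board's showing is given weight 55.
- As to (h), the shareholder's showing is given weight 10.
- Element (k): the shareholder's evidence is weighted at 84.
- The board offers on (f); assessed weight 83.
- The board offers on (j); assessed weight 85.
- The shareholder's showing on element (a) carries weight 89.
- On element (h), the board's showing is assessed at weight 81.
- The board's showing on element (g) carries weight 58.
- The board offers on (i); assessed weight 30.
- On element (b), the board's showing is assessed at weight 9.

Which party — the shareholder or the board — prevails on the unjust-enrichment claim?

— Issue I —
Stage I.1 (shareholder, clear and convincing evidence, weight is at least 79): (a) net 89−11=78 < 79 — fails.
  The shareholder does not carry Stage I.1.
So the board prevails on this issue.
— Issue II —
Stage II.1 (shareholder, a heightened civil standard, weight is at least 80): (d) 88 ≥ 80 — meets; (e) net 92−4=88 ≥ 80 — meets.
  Stage II.1 carried; the burden shifts to the board.
Stage II.2 (board, a heightened civil standard, weight is at least 80): (f) 83 ≥ 80 — meets.
  Stage II.2 is satisfied; the board continues to bear the burden.
Stage II.3 (board, a preponderance, weight is at least 55): (g) net 58−3=55 ≥ 55 — meets; (h) net 81−10=71 ≥ 55 — meets.
  All elements met at the final stage.
Every stage carried; the board prevails on this issue.
— Issue III —
Stage III.1 (shareholder, the preponderance of the evidence, weight is at least 48): (i) net 77−30=47 < 48 — fails.
  The shareholder does not carry Stage III.1.
The board prevails on this issue.
Per-issue: Issue I → board; Issue II → board; Issue III → board. The shareholder must prevail on at least one issue; overall, the board prevails.

board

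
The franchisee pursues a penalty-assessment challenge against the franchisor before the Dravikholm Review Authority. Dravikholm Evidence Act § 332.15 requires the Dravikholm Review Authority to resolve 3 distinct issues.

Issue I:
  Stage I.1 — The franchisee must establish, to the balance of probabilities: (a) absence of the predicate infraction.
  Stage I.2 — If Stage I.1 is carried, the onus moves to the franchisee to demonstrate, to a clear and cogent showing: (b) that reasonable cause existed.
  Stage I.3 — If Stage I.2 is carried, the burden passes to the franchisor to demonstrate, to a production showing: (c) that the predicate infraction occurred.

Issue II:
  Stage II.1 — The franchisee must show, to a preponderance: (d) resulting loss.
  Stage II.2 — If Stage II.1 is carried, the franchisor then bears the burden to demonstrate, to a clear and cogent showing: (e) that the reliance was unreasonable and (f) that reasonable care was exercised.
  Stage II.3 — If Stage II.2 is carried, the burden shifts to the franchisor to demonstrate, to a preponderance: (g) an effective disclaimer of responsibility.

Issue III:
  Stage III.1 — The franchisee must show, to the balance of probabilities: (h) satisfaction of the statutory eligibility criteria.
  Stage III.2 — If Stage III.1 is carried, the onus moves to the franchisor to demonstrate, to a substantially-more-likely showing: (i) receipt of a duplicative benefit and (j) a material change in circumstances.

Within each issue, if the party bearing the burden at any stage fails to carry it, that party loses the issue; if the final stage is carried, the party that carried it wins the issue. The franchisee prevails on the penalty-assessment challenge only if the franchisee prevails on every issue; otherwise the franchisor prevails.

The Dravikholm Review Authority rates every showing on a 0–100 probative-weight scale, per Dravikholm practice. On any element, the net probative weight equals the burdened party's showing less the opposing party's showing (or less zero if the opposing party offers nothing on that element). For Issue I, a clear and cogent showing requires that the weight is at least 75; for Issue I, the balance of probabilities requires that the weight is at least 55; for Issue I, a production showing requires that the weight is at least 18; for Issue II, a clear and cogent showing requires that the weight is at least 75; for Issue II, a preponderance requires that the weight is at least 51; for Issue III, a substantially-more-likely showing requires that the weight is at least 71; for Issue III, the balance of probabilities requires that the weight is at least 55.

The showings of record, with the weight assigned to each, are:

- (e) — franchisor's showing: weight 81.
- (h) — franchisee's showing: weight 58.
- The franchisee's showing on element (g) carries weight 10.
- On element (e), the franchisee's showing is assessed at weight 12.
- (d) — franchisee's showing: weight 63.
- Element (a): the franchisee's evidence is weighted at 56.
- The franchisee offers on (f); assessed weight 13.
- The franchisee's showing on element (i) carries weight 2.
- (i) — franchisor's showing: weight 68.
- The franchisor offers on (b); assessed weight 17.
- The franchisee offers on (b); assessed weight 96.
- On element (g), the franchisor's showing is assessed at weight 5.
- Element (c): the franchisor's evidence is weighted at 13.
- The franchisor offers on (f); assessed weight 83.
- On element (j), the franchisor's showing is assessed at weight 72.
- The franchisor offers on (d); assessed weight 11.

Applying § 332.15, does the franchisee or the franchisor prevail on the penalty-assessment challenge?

franchisee

— Issue I —
Stage I.1 — burden on franchisee; standard: the balance of probabilities (weight is at least 55).
    (a): 56 ≥ 55 [met]
  Stage I.1 carried; the burden remains with the franchisee.
Stage I.2 — burden on franchisee; standard: a clear and cogent showing (weight is at least 75).
    (b): 96 − 17 = 79 ≥ 75 [met]
  All elements met. The burden passes to the franchisor.
Stage I.3 — burden on franchisor; standard: a production showing (weight is at least 18).
    (c): 13 < 18 [not met]
  The franchisor does not carry Stage I.3.
The analysis ends at Stage I.3; the franchisee prevails on this issue.
— Issue II —
At Stage II.1 the franchisee must meet a preponderance (weight is at least 51): on (d) the weight is 63 less the opposing 11 gives net 52, which does reach 51, so (d) meets the standard.
  The franchisee carries Stage II.1; the franchisor now bears the burden.
At Stage II.2 the franchisor must meet a clear and cogent showing (weight is at least 75): on (e) the weight is 81 less the opposing 12 gives net 69, which does not reach 75, so (e) does not meet the standard; on (f) the weight is 83 less the opposing 13 gives net 70, < 75, so (f) does not meet the standard.
  Stage II.2 not carried; the franchisor fails its burden.
The analysis ends at Stage II.2; the franchisee prevails on this issue.
— Issue III —
At Stage III.1 the franchisee must meet the balance of probabilities (weight is at least 55): on (h) the weight is 58, which does reach 55, so (h) meets the standard.
  All elements met. The burden passes to the franchisor.
At Stage III.2 the franchisor must meet a substantially-more-likely showing (weight is at least 71): on (i) the weight is 68 less the opposing 2 gives net 66, which does not reach 71, so (i) does not meet the standard; on (j) the weight is 72, which does reach 71, so (j) meets the standard.
  Not every element is met, so the franchisor fails to carry Stage III.2.
The analysis ends at Stage III.2; the franchisee prevails on this issue.
Per-issue: Issue I → franchisee; Issue II → franchisee; Issue III → franchisee. The franchisee must prevail on every issue; overall, the franchisee prevails.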